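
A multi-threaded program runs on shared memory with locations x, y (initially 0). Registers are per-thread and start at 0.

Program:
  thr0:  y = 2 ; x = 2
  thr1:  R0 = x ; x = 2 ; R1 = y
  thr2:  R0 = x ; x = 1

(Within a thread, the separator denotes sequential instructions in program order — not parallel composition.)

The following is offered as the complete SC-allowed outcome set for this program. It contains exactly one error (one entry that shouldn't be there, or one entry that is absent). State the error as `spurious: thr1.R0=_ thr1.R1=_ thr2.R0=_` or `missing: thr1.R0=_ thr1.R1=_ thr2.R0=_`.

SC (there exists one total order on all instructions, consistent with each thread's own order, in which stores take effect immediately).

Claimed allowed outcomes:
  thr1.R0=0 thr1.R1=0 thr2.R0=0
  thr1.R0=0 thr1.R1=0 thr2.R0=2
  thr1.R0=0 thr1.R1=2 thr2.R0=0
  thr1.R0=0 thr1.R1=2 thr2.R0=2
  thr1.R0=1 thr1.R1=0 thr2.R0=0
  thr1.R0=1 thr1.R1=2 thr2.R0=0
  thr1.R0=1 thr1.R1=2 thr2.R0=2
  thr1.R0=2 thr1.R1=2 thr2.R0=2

missing: thr1.R0=2 thr1.R1=2 thr2.R0=0

outcome vector order: (thr1.R0,thr1.R1,thr2.R0)
[SC] allowed = {000; 002; 020; 022; 100; 120; 122; 220; 222}
SC∖claimed = {220}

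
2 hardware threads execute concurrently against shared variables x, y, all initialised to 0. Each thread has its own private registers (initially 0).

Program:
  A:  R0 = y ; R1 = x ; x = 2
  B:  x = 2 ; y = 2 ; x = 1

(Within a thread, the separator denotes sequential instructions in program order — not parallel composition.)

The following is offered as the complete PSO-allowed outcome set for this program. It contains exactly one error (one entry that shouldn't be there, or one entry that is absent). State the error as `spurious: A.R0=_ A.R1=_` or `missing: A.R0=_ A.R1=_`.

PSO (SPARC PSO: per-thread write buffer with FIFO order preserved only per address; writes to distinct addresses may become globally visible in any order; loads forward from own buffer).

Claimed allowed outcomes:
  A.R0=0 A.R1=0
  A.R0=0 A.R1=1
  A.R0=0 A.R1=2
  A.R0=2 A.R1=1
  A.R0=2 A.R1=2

missing: A.R0=2 A.R1=0

outcome vector order: (A.R0,A.R1)
PSO: 6 outcomes — {00, 01, 02, 20, 21, 22}
PSO∖claimed = {20}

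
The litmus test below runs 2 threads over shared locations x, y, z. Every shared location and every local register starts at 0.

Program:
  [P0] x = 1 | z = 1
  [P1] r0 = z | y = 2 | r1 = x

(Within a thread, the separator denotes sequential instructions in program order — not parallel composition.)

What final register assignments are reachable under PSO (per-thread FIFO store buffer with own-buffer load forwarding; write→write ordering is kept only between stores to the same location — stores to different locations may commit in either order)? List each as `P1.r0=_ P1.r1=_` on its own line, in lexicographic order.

P1.r0=0 P1.r1=0
P1.r0=0 P1.r1=1
P1.r0=1 P1.r1=0
P1.r0=1 P1.r1=1

outcome vector order: (P1.r0,P1.r1)
|PSO outcomes| = 4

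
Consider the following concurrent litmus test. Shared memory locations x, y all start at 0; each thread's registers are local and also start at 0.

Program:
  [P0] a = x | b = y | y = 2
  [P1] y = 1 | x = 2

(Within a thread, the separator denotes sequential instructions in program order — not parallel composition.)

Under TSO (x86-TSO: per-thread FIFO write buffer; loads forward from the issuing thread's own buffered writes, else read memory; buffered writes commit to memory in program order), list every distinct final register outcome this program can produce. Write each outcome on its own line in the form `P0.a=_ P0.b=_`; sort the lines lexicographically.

P0.a=0 P0.b=0
P0.a=0 P0.b=1
P0.a=2 P0.b=1

outcome vector order: (P0.a,P0.b)
|TSO outcomes| = 3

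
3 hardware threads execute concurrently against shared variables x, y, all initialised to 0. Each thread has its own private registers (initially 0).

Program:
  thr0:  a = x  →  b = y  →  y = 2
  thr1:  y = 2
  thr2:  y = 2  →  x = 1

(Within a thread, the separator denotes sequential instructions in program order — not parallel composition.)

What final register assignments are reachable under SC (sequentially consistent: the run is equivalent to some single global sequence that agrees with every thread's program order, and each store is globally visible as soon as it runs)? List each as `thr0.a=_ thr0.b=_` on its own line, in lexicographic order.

thr0.a=0 thr0.b=0
thr0.a=0 thr0.b=2
thr0.a=1 thr0.b=2

outcome vector order: (thr0.a,thr0.b)
|SC outcomes| = 3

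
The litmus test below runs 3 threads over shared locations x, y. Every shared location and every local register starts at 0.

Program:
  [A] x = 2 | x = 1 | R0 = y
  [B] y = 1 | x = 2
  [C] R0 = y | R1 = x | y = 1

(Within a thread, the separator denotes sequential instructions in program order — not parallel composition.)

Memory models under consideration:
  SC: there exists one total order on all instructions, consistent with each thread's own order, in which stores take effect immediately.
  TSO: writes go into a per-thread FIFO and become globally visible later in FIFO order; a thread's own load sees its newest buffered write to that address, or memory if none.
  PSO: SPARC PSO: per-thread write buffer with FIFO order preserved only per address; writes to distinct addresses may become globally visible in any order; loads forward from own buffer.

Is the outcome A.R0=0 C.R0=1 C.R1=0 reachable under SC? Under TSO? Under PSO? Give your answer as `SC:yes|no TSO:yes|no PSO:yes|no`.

outcome vector order: (A.R0,C.R0,C.R1)
SC (11): <0 0 0>; <0 0 1>; <0 0 2>; <0 1 1>; <0 1 2>; <1 0 0>; <1 0 1>; <1 0 2>; <1 1 0>; <1 1 1>; <1 1 2>
TSO (12): <0 0 0>; <0 0 1>; <0 0 2>; <0 1 0>; <0 1 1>; <0 1 2>; <1 0 0>; <1 0 1>; <1 0 2>; <1 1 0>; <1 1 1>; <1 1 2>
PSO (12): <0 0 0>; <0 0 1>; <0 0 2>; <0 1 0>; <0 1 1>; <0 1 2>; <1 0 0>; <1 0 1>; <1 0 2>; <1 1 0>; <1 1 1>; <1 1 2>
target <0 1 0> ∈ {TSO,PSO}

SC:no TSO:yes PSO:yes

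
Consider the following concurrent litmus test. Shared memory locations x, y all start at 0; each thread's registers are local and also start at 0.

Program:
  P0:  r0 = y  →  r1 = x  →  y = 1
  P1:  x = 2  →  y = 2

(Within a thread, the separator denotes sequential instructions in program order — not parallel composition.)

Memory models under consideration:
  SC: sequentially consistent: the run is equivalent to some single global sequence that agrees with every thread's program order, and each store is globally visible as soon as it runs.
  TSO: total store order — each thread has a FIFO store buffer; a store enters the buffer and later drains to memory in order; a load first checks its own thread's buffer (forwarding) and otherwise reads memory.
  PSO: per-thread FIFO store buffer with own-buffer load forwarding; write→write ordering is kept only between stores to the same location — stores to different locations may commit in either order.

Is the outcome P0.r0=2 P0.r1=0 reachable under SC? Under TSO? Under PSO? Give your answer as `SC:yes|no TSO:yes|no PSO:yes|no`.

SC:no TSO:no PSO:yes

outcome vector order: (P0.r0,P0.r1)
[SC] allowed = {00 02 22}
[TSO] allowed = {00 02 22}
[PSO] allowed = {00 02 20 22}
target 20 ∈ {PSO}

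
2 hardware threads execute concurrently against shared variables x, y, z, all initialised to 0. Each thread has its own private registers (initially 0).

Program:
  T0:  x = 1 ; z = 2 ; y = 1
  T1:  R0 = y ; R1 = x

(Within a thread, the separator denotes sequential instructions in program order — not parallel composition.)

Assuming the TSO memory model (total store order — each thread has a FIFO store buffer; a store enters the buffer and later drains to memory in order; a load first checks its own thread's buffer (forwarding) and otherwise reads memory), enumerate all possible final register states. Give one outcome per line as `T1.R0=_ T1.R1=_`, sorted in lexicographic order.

outcome vector order: (T1.R0,T1.R1)
|TSO outcomes| = 3

T1.R0=0 T1.R1=0
T1.R0=0 T1.R1=1
T1.R0=1 T1.R1=1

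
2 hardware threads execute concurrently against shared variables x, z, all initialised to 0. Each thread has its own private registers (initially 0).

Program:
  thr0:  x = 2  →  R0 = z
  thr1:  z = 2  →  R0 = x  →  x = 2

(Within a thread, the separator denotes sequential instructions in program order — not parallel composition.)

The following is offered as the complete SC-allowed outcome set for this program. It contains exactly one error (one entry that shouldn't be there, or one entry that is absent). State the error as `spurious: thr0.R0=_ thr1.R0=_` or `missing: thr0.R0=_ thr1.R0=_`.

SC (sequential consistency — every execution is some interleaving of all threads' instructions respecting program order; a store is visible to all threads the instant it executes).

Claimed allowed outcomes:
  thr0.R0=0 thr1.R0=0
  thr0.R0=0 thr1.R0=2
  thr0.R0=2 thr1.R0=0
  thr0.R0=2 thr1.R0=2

outcome vector order: (thr0.R0,thr1.R0)
SC: 3 outcomes — {(0,2); (2,0); (2,2)}
claimed∖SC = {(0,0)}

spurious: thr0.R0=0 thr1.R0=0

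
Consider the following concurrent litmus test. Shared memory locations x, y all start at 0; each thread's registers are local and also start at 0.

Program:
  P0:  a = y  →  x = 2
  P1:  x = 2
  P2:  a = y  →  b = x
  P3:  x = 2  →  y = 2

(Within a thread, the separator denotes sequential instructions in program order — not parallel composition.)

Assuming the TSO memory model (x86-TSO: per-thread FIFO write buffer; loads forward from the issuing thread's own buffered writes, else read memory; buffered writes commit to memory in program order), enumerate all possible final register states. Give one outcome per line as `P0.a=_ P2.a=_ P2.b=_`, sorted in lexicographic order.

outcome vector order: (P0.a,P2.a,P2.b)
|TSO outcomes| = 6

P0.a=0 P2.a=0 P2.b=0
P0.a=0 P2.a=0 P2.b=2
P0.a=0 P2.a=2 P2.b=2
P0.a=2 P2.a=0 P2.b=0
P0.a=2 P2.a=0 P2.b=2
P0.a=2 P2.a=2 P2.b=2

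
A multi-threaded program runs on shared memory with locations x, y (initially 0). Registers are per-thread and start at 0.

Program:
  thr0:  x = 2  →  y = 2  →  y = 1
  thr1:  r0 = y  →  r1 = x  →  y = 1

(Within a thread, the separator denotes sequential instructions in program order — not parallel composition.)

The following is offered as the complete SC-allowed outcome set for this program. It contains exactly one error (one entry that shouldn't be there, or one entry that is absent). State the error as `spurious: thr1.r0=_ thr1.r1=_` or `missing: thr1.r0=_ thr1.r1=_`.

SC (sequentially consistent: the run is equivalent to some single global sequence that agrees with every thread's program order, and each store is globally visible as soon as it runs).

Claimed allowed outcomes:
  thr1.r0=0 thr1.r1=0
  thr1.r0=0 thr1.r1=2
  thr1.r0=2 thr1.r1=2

outcome vector order: (thr1.r0,thr1.r1)
SC (4): 0/0; 0/2; 1/2; 2/2
SC∖claimed = {1/2}

missing: thr1.r0=1 thr1.r1=2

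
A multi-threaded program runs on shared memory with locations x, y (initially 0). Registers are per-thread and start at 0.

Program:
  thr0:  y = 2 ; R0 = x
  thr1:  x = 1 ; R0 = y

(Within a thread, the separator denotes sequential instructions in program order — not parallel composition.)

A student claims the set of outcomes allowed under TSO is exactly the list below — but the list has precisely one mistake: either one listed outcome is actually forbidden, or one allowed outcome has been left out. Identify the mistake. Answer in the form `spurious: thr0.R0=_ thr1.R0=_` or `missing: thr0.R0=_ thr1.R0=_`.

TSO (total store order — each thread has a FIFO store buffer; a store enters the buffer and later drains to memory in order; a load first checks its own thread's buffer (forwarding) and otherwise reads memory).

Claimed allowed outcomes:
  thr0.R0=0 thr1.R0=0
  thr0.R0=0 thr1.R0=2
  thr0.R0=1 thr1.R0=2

missing: thr0.R0=1 thr1.R0=0

outcome vector order: (thr0.R0,thr1.R0)
[TSO] allowed = {0/0, 0/2, 1/0, 1/2}
TSO∖claimed = {1/0}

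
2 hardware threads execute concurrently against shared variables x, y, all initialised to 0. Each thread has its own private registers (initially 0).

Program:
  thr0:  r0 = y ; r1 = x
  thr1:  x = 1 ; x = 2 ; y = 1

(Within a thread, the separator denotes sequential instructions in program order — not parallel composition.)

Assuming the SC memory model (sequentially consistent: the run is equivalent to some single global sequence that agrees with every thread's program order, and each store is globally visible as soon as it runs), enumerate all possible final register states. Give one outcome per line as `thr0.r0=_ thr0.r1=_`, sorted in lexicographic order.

outcome vector order: (thr0.r0,thr0.r1)
|SC outcomes| = 4

thr0.r0=0 thr0.r1=0
thr0.r0=0 thr0.r1=1
thr0.r0=0 thr0.r1=2
thr0.r0=1 thr0.r1=2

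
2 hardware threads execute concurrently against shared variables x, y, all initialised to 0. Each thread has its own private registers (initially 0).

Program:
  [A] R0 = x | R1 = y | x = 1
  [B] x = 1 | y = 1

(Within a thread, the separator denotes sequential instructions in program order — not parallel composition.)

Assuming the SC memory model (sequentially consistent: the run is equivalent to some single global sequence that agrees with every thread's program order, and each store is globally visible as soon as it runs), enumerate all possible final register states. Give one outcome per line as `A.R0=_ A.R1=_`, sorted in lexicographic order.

A.R0=0 A.R1=0
A.R0=0 A.R1=1
A.R0=1 A.R1=0
A.R0=1 A.R1=1

outcome vector order: (A.R0,A.R1)
|SC outcomes| = 4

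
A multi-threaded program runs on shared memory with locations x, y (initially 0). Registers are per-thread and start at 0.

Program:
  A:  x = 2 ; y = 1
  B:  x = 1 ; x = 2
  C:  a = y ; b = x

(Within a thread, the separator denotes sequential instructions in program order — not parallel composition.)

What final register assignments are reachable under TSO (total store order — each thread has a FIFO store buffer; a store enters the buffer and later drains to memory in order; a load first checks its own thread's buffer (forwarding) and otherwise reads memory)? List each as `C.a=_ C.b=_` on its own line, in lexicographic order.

C.a=0 C.b=0
C.a=0 C.b=1
C.a=0 C.b=2
C.a=1 C.b=1
C.a=1 C.b=2

outcome vector order: (C.a,C.b)
|TSO outcomes| = 5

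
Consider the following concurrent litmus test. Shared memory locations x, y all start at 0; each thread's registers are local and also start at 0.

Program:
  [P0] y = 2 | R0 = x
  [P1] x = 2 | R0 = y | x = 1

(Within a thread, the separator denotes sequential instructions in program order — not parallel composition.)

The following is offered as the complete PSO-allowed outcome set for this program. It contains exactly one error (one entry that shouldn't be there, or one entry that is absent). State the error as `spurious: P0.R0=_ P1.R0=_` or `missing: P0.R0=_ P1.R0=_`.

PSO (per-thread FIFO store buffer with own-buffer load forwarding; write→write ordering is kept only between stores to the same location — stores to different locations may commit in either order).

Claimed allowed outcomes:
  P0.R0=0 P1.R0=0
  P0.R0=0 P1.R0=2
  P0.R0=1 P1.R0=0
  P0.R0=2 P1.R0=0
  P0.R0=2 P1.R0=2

outcome vector order: (P0.R0,P1.R0)
under PSO → 00 02 10 12 20 22
PSO∖claimed = {12}

missing: P0.R0=1 P1.R0=2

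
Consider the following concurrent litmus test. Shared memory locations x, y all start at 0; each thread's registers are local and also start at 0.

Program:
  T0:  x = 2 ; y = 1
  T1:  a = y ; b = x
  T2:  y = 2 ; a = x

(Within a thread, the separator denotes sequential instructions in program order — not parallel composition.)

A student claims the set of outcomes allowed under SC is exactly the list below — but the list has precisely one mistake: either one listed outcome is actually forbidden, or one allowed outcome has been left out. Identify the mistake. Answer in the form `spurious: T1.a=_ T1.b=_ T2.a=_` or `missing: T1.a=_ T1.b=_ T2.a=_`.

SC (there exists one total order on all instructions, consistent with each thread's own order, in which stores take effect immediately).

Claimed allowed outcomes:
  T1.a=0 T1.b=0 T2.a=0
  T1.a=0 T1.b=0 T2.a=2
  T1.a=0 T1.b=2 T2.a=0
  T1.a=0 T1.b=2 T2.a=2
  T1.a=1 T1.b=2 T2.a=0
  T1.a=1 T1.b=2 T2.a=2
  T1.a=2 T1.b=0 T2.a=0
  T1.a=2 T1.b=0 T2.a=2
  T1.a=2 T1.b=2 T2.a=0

outcome vector order: (T1.a,T1.b,T2.a)
SC (10): 0/0/0, 0/0/2, 0/2/0, 0/2/2, 1/2/0, 1/2/2, 2/0/0, 2/0/2, 2/2/0, 2/2/2
SC∖claimed = {2/2/2}

missing: T1.a=2 T1.b=2 T2.a=2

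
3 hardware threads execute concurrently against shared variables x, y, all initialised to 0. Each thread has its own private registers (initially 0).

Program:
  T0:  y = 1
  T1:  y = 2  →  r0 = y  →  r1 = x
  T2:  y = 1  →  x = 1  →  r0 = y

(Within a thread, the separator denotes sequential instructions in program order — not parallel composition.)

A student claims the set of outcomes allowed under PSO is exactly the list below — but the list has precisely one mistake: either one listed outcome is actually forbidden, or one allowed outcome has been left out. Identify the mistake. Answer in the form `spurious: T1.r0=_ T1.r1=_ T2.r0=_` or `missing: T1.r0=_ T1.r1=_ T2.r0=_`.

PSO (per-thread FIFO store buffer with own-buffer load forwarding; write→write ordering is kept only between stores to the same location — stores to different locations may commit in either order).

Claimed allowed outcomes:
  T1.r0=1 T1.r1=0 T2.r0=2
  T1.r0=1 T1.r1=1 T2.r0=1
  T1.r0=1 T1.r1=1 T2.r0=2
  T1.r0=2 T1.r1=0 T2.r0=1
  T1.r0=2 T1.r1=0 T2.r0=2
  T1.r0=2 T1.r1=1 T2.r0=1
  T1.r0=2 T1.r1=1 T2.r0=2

outcome vector order: (T1.r0,T1.r1,T2.r0)
[PSO] allowed = {(1,0,1) (1,0,2) (1,1,1) (1,1,2) (2,0,1) (2,0,2) (2,1,1) (2,1,2)}
PSO∖claimed = {(1,0,1)}

missing: T1.r0=1 T1.r1=0 T2.r0=1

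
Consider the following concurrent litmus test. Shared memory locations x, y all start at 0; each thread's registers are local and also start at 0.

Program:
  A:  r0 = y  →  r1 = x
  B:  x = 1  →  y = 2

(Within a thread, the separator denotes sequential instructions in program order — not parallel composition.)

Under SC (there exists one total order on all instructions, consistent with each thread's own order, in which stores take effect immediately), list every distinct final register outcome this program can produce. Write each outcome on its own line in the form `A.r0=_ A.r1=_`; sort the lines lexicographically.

A.r0=0 A.r1=0
A.r0=0 A.r1=1
A.r0=2 A.r1=1

outcome vector order: (A.r0,A.r1)
|SC outcomes| = 3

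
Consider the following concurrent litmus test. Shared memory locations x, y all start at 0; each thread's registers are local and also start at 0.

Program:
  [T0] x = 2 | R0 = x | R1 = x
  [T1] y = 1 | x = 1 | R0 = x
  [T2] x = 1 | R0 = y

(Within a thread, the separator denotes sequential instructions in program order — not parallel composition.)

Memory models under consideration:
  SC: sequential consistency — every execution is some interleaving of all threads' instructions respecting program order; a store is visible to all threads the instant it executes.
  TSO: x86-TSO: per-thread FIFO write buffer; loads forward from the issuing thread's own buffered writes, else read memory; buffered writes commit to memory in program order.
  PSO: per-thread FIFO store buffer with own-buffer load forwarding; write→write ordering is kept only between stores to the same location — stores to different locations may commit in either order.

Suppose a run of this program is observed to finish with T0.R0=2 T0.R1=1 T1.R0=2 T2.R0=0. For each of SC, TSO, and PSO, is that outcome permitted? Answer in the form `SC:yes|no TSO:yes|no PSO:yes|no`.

SC:no TSO:yes PSO:yes

outcome vector order: (T0.R0,T0.R1,T1.R0,T2.R0)
under SC → <1 1 1 0>, <1 1 1 1>, <1 1 2 1>, <2 1 1 0>, <2 1 1 1>, <2 1 2 1>, <2 2 1 0>, <2 2 1 1>, <2 2 2 0>, <2 2 2 1>
under TSO → <1 1 1 0>, <1 1 1 1>, <1 1 2 0>, <1 1 2 1>, <2 1 1 0>, <2 1 1 1>, <2 1 2 0>, <2 1 2 1>, <2 2 1 0>, <2 2 1 1>, <2 2 2 0>, <2 2 2 1>
under PSO → <1 1 1 0>, <1 1 1 1>, <1 1 2 0>, <1 1 2 1>, <2 1 1 0>, <2 1 1 1>, <2 1 2 0>, <2 1 2 1>, <2 2 1 0>, <2 2 1 1>, <2 2 2 0>, <2 2 2 1>
target <2 1 2 0> ∈ {TSO,PSO}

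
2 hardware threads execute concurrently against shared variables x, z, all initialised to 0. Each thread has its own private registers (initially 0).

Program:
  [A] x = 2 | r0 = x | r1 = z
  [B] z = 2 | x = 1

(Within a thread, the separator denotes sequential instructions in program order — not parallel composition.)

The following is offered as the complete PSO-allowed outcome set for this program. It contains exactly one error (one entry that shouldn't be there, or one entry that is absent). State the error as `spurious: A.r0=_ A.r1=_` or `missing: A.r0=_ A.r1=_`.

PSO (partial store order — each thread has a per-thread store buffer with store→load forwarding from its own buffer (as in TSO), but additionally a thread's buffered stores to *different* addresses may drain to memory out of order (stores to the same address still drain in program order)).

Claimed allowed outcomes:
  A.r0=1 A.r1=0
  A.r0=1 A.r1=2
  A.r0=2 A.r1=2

missing: A.r0=2 A.r1=0

outcome vector order: (A.r0,A.r1)
under PSO → 10, 12, 20, 22
PSO∖claimed = {20}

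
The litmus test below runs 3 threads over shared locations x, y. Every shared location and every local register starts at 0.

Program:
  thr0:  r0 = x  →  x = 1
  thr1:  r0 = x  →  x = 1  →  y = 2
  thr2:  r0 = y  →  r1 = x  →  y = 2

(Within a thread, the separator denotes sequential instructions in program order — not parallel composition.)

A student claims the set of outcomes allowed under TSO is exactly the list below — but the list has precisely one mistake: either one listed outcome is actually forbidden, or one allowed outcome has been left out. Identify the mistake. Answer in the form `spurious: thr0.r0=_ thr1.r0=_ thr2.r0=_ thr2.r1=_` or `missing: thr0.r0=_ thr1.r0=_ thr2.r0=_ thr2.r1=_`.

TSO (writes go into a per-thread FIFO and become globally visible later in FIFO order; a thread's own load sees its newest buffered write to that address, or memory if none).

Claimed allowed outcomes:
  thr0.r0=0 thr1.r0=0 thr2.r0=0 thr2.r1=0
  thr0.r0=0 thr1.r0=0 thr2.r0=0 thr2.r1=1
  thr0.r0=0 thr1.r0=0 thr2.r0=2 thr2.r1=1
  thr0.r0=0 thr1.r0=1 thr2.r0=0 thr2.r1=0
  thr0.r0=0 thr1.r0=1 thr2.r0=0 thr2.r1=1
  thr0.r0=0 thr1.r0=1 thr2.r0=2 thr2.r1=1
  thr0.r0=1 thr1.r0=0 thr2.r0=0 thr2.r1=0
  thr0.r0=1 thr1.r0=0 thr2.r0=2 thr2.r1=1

outcome vector order: (thr0.r0,thr1.r0,thr2.r0,thr2.r1)
[TSO] allowed = {<0 0 0 0>; <0 0 0 1>; <0 0 2 1>; <0 1 0 0>; <0 1 0 1>; <0 1 2 1>; <1 0 0 0>; <1 0 0 1>; <1 0 2 1>}
TSO∖claimed = {<1 0 0 1>}

missing: thr0.r0=1 thr1.r0=0 thr2.r0=0 thr2.r1=1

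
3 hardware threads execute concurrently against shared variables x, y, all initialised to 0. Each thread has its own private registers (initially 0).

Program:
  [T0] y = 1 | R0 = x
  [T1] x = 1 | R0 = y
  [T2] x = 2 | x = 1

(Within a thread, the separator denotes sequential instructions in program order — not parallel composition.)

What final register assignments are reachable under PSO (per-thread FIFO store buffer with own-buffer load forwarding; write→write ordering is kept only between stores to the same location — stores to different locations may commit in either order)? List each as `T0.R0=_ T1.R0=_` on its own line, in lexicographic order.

outcome vector order: (T0.R0,T1.R0)
|PSO outcomes| = 6

T0.R0=0 T1.R0=0
T0.R0=0 T1.R0=1
T0.R0=1 T1.R0=0
T0.R0=1 T1.R0=1
T0.R0=2 T1.R0=0
T0.R0=2 T1.R0=1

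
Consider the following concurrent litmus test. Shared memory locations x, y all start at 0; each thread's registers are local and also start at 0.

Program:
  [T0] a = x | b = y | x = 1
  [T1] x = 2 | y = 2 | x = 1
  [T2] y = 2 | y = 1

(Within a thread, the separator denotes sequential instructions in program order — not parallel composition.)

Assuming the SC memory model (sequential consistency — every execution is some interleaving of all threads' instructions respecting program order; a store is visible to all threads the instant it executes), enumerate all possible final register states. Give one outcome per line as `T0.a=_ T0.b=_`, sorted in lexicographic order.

outcome vector order: (T0.a,T0.b)
|SC outcomes| = 8

T0.a=0 T0.b=0
T0.a=0 T0.b=1
T0.a=0 T0.b=2
T0.a=1 T0.b=1
T0.a=1 T0.b=2
T0.a=2 T0.b=0
T0.a=2 T0.b=1
T0.a=2 T0.b=2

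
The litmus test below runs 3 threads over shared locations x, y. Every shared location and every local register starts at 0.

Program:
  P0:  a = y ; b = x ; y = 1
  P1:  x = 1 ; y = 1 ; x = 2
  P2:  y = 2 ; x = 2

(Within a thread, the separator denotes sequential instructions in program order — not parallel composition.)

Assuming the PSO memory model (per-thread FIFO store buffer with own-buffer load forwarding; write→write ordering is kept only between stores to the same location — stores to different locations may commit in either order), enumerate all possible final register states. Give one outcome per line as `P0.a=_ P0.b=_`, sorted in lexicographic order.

P0.a=0 P0.b=0
P0.a=0 P0.b=1
P0.a=0 P0.b=2
P0.a=1 P0.b=0
P0.a=1 P0.b=1
P0.a=1 P0.b=2
P0.a=2 P0.b=0
P0.a=2 P0.b=1
P0.a=2 P0.b=2

outcome vector order: (P0.a,P0.b)
|PSO outcomes| = 9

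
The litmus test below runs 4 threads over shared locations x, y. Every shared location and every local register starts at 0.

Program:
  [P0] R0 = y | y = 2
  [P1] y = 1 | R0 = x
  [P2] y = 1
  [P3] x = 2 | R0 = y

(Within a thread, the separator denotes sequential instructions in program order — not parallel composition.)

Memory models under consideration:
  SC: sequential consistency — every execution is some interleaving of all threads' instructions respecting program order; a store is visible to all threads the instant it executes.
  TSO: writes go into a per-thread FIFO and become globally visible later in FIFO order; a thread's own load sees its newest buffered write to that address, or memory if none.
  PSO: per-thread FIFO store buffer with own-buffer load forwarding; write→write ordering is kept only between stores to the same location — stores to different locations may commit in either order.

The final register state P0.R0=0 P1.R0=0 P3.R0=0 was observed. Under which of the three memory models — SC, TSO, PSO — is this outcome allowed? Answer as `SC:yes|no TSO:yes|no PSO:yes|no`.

SC:no TSO:yes PSO:yes

outcome vector order: (P0.R0,P1.R0,P3.R0)
SC: 10 outcomes — {(0,0,1); (0,0,2); (0,2,0); (0,2,1); (0,2,2); (1,0,1); (1,0,2); (1,2,0); (1,2,1); (1,2,2)}
TSO: 12 outcomes — {(0,0,0); (0,0,1); (0,0,2); (0,2,0); (0,2,1); (0,2,2); (1,0,0); (1,0,1); (1,0,2); (1,2,0); (1,2,1); (1,2,2)}
PSO: 12 outcomes — {(0,0,0); (0,0,1); (0,0,2); (0,2,0); (0,2,1); (0,2,2); (1,0,0); (1,0,1); (1,0,2); (1,2,0); (1,2,1); (1,2,2)}
target (0,0,0) ∈ {TSO,PSO}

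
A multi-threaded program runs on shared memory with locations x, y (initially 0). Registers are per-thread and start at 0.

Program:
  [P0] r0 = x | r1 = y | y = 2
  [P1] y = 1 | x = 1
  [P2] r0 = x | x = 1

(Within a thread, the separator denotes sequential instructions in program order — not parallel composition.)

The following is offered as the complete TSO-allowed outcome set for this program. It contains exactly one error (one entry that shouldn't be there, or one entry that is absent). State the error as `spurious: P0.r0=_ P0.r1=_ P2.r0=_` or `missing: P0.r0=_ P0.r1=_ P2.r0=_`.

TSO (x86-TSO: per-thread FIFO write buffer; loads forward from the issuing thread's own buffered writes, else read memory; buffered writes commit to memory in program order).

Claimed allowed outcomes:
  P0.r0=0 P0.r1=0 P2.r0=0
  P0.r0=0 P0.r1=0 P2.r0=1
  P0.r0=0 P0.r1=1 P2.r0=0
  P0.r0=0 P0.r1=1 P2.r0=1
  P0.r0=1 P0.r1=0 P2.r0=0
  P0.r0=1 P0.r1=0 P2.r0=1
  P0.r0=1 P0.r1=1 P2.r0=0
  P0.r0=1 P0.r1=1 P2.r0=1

spurious: P0.r0=1 P0.r1=0 P2.r0=1

outcome vector order: (P0.r0,P0.r1,P2.r0)
[TSO] allowed = {0/0/0; 0/0/1; 0/1/0; 0/1/1; 1/0/0; 1/1/0; 1/1/1}
claimed∖TSO = {1/0/1}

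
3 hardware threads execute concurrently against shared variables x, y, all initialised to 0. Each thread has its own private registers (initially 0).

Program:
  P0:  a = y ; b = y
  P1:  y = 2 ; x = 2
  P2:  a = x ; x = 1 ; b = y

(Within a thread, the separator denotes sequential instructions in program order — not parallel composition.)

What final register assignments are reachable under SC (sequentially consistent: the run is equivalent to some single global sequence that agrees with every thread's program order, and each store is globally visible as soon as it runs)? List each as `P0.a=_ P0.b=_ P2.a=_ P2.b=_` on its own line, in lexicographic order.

P0.a=0 P0.b=0 P2.a=0 P2.b=0
P0.a=0 P0.b=0 P2.a=0 P2.b=2
P0.a=0 P0.b=0 P2.a=2 P2.b=2
P0.a=0 P0.b=2 P2.a=0 P2.b=0
P0.a=0 P0.b=2 P2.a=0 P2.b=2
P0.a=0 P0.b=2 P2.a=2 P2.b=2
P0.a=2 P0.b=2 P2.a=0 P2.b=0
P0.a=2 P0.b=2 P2.a=0 P2.b=2
P0.a=2 P0.b=2 P2.a=2 P2.b=2

outcome vector order: (P0.a,P0.b,P2.a,P2.b)
|SC outcomes| = 9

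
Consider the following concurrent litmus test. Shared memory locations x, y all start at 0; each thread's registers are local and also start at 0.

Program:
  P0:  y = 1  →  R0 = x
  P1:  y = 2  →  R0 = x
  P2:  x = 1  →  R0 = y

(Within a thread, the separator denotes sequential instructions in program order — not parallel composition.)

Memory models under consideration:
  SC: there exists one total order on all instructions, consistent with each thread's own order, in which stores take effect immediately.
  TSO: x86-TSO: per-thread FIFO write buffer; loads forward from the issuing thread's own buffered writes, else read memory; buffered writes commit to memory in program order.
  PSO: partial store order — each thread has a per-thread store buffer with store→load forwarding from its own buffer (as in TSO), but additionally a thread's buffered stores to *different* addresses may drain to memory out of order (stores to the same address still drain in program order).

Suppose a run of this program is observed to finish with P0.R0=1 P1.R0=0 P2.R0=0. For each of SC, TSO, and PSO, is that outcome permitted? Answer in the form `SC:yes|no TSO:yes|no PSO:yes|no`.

outcome vector order: (P0.R0,P1.R0,P2.R0)
under SC → (0,0,1) (0,0,2) (0,1,1) (0,1,2) (1,0,1) (1,0,2) (1,1,0) (1,1,1) (1,1,2)
under TSO → (0,0,0) (0,0,1) (0,0,2) (0,1,0) (0,1,1) (0,1,2) (1,0,0) (1,0,1) (1,0,2) (1,1,0) (1,1,1) (1,1,2)
under PSO → (0,0,0) (0,0,1) (0,0,2) (0,1,0) (0,1,1) (0,1,2) (1,0,0) (1,0,1) (1,0,2) (1,1,0) (1,1,1) (1,1,2)
target (1,0,0) ∈ {TSO,PSO}

SC:no TSO:yes PSO:yes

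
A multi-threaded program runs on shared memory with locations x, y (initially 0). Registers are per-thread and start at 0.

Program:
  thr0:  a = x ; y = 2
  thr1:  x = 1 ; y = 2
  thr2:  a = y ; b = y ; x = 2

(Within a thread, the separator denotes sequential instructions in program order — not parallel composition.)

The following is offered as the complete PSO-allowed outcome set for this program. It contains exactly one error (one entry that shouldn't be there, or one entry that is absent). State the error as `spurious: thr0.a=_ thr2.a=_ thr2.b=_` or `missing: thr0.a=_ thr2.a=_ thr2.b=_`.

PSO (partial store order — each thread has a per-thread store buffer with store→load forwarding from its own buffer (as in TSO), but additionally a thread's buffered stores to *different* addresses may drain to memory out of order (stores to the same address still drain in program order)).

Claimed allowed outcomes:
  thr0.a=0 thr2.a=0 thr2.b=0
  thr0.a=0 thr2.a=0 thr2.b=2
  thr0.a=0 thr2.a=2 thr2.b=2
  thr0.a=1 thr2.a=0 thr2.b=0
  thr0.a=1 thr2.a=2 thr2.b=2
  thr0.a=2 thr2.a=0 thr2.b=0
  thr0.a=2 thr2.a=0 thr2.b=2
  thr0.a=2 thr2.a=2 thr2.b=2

outcome vector order: (thr0.a,thr2.a,thr2.b)
PSO: 9 outcomes — {000, 002, 022, 100, 102, 122, 200, 202, 222}
PSO∖claimed = {102}

missing: thr0.a=1 thr2.a=0 thr2.b=2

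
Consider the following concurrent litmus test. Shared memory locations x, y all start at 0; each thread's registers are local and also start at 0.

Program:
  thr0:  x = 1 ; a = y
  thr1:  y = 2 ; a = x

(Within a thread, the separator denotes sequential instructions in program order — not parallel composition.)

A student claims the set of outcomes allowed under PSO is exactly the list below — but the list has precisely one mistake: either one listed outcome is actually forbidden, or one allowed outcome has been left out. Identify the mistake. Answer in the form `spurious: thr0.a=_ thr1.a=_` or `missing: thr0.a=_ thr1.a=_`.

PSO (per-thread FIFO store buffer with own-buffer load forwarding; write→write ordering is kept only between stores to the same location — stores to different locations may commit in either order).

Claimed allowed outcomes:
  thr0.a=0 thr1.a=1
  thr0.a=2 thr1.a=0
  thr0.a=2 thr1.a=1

outcome vector order: (thr0.a,thr1.a)
under PSO → (0,0), (0,1), (2,0), (2,1)
PSO∖claimed = {(0,0)}

missing: thr0.a=0 thr1.a=0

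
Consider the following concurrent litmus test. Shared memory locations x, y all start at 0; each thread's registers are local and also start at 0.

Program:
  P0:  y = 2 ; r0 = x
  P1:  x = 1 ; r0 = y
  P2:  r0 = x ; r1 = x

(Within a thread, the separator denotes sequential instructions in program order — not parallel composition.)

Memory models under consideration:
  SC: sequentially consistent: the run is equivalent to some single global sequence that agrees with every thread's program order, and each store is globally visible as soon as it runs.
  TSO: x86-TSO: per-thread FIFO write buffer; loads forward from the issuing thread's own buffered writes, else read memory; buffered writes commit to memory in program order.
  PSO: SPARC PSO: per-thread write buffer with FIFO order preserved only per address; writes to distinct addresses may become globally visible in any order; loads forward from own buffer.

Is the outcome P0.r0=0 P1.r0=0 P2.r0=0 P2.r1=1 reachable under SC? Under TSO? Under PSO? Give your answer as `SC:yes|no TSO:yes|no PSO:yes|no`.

outcome vector order: (P0.r0,P1.r0,P2.r0,P2.r1)
[SC] allowed = {<0 2 0 0> <0 2 0 1> <0 2 1 1> <1 0 0 0> <1 0 0 1> <1 0 1 1> <1 2 0 0> <1 2 0 1> <1 2 1 1>}
[TSO] allowed = {<0 0 0 0> <0 0 0 1> <0 0 1 1> <0 2 0 0> <0 2 0 1> <0 2 1 1> <1 0 0 0> <1 0 0 1> <1 0 1 1> <1 2 0 0> <1 2 0 1> <1 2 1 1>}
[PSO] allowed = {<0 0 0 0> <0 0 0 1> <0 0 1 1> <0 2 0 0> <0 2 0 1> <0 2 1 1> <1 0 0 0> <1 0 0 1> <1 0 1 1> <1 2 0 0> <1 2 0 1> <1 2 1 1>}
target <0 0 0 1> ∈ {TSO,PSO}

SC:no TSO:yes PSO:yes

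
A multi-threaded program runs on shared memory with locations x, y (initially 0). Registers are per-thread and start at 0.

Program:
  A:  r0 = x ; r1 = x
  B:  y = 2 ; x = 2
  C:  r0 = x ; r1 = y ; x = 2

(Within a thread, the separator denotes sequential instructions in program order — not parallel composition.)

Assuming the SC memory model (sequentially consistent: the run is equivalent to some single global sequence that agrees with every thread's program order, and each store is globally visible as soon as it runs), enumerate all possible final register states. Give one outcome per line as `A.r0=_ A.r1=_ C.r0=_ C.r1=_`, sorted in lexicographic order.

A.r0=0 A.r1=0 C.r0=0 C.r1=0
A.r0=0 A.r1=0 C.r0=0 C.r1=2
A.r0=0 A.r1=0 C.r0=2 C.r1=2
A.r0=0 A.r1=2 C.r0=0 C.r1=0
A.r0=0 A.r1=2 C.r0=0 C.r1=2
A.r0=0 A.r1=2 C.r0=2 C.r1=2
A.r0=2 A.r1=2 C.r0=0 C.r1=0
A.r0=2 A.r1=2 C.r0=0 C.r1=2
A.r0=2 A.r1=2 C.r0=2 C.r1=2

outcome vector order: (A.r0,A.r1,C.r0,C.r1)
|SC outcomes| = 9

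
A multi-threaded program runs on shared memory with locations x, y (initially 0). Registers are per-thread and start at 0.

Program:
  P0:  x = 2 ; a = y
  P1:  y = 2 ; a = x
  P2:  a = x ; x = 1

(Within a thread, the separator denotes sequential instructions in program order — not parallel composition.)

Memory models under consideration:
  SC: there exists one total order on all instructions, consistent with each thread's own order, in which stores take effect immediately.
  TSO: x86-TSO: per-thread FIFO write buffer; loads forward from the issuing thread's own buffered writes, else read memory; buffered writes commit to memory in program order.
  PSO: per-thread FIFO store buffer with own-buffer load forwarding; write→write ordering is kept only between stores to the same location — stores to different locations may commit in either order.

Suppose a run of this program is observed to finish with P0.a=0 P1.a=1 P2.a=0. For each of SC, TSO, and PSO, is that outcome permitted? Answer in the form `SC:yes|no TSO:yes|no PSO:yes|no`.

SC:yes TSO:yes PSO:yes

outcome vector order: (P0.a,P1.a,P2.a)
SC: 10 outcomes — {(0,1,0); (0,1,2); (0,2,0); (0,2,2); (2,0,0); (2,0,2); (2,1,0); (2,1,2); (2,2,0); (2,2,2)}
TSO: 12 outcomes — {(0,0,0); (0,0,2); (0,1,0); (0,1,2); (0,2,0); (0,2,2); (2,0,0); (2,0,2); (2,1,0); (2,1,2); (2,2,0); (2,2,2)}
PSO: 12 outcomes — {(0,0,0); (0,0,2); (0,1,0); (0,1,2); (0,2,0); (0,2,2); (2,0,0); (2,0,2); (2,1,0); (2,1,2); (2,2,0); (2,2,2)}
target (0,1,0) ∈ {SC,TSO,PSO}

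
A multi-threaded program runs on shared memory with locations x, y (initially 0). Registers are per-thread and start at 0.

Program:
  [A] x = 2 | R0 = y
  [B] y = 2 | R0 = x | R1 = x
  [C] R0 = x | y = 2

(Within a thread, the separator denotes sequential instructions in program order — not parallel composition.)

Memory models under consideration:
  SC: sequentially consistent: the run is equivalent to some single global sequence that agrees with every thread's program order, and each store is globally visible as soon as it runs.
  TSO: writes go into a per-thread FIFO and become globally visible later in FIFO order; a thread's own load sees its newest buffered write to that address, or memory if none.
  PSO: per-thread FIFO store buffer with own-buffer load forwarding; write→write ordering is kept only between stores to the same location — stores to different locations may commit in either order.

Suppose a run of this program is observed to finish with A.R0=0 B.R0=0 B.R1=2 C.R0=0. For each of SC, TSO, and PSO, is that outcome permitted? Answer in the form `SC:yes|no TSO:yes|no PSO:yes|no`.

outcome vector order: (A.R0,B.R0,B.R1,C.R0)
under SC → (0,2,2,0), (0,2,2,2), (2,0,0,0), (2,0,0,2), (2,0,2,0), (2,0,2,2), (2,2,2,0), (2,2,2,2)
under TSO → (0,0,0,0), (0,0,0,2), (0,0,2,0), (0,0,2,2), (0,2,2,0), (0,2,2,2), (2,0,0,0), (2,0,0,2), (2,0,2,0), (2,0,2,2), (2,2,2,0), (2,2,2,2)
under PSO → (0,0,0,0), (0,0,0,2), (0,0,2,0), (0,0,2,2), (0,2,2,0), (0,2,2,2), (2,0,0,0), (2,0,0,2), (2,0,2,0), (2,0,2,2), (2,2,2,0), (2,2,2,2)
target (0,0,2,0) ∈ {TSO,PSO}

SC:no TSO:yes PSO:yes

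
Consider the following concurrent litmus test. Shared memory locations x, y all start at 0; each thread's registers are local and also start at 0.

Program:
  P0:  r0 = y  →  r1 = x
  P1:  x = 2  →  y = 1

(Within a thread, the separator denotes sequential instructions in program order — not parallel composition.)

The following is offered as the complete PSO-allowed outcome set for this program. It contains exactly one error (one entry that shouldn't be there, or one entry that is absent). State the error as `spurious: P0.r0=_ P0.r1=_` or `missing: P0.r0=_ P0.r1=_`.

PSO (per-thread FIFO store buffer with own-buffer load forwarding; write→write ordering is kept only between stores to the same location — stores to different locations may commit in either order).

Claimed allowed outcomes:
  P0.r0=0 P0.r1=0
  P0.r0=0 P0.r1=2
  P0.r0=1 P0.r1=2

missing: P0.r0=1 P0.r1=0

outcome vector order: (P0.r0,P0.r1)
PSO (4): (0,0) (0,2) (1,0) (1,2)
PSO∖claimed = {(1,0)}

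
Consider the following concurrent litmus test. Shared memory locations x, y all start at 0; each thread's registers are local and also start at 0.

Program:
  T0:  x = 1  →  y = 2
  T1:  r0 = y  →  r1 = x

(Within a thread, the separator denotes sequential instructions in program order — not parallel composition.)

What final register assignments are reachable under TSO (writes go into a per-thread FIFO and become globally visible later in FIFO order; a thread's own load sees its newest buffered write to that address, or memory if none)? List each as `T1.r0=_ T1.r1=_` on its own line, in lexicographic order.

T1.r0=0 T1.r1=0
T1.r0=0 T1.r1=1
T1.r0=2 T1.r1=1

outcome vector order: (T1.r0,T1.r1)
|TSO outcomes| = 3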